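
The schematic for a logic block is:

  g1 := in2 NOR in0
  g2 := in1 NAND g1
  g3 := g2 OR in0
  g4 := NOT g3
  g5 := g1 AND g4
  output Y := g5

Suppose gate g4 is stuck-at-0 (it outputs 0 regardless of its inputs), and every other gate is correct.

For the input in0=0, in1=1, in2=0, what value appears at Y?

0

Propagate with g4 forced: g1=1, g2=0, g3=0, g4=0 [stuck-at-0], g5=0.
So Y = 0. (Without the fault it would be 1.)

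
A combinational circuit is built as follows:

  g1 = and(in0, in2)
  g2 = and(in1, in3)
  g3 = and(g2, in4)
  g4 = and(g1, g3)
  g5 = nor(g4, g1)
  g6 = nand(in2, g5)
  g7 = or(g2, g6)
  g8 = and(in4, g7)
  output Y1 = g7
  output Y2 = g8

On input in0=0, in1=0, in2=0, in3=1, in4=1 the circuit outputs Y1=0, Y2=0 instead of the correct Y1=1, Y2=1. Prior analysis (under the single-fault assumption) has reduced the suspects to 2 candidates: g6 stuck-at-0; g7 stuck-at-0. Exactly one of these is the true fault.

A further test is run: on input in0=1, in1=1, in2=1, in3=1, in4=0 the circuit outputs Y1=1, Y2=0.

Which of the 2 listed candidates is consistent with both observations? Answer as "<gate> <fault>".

g6 stuck-at-0

Evaluate each candidate on input in0=1, in1=1, in2=1, in3=1, in4=0:
  g6 stuck-at-0: g1=1, g2=1, g3=0, g4=0, g5=0, g6=0 [stuck-at-0], g7=1, g8=0 → Y1=1, Y2=0 — matches
  g7 stuck-at-0: g1=1, g2=1, g3=0, g4=0, g5=0, g6=1, g7=0 [stuck-at-0], g8=0 → Y1=0, Y2=0 — eliminated
Only g6 stuck-at-0 reproduces the observed Y1=1, Y2=0.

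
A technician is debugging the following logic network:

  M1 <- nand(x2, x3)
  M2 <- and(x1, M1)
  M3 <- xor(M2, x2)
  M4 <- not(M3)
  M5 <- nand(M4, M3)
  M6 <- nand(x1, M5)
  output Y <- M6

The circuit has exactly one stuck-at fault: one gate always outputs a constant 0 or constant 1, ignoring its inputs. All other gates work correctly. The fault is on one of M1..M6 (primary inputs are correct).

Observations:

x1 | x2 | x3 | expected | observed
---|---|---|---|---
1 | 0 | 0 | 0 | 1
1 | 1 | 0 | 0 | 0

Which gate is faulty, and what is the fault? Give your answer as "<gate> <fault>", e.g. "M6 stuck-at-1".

M4 stuck-at-1

Fault-free values for test 1 (x1=1, x2=0, x3=0): M1=1, M2=1, M3=1, M4=0, M5=1, M6=0, giving Y=0. Observed 1.
Test 1: faults giving observed 1 are {M4 stuck-at-1, M5 stuck-at-0, M6 stuck-at-1}.
Test 2 (x1=1, x2=1, x3=0): fault-free M1=1, M2=1, M3=0, M4=1, M5=1, M6=0 → 0; observed 0. Eliminates M5 stuck-at-0, M6 stuck-at-1.
Only M4 stuck-at-1 is consistent with every test.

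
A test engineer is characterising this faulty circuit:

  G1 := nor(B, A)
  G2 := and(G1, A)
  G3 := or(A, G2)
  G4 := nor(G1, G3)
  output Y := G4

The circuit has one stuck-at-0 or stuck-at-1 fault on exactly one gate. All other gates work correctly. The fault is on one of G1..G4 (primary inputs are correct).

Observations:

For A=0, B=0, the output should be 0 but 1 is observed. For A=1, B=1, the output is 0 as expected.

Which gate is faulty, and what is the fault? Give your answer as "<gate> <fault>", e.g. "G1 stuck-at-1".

Fault-free values for test 1 (A=0, B=0): G1=1, G2=0, G3=0, G4=0, giving Y=0. Observed 1.
Test 1: faults giving observed 1 are {G1 stuck-at-0, G4 stuck-at-1}.
Test 2 (A=1, B=1): fault-free G1=0, G2=0, G3=1, G4=0 → 0; observed 0. Eliminates G4 stuck-at-1.
Only G1 stuck-at-0 is consistent with every test.

G1 stuck-at-0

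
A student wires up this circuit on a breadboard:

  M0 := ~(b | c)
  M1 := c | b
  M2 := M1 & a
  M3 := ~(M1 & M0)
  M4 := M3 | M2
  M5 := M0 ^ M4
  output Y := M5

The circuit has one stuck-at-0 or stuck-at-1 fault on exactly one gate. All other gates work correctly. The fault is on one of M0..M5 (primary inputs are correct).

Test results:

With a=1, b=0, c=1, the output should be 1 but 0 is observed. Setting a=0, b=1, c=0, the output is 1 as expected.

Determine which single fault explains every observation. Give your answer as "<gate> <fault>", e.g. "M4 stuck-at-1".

Fault-free values for test 1 (a=1, b=0, c=1): M0=0, M1=1, M2=1, M3=1, M4=1, M5=1, giving Y=1. Observed 0.
Test 1: faults giving observed 0 are {M0 stuck-at-1, M4 stuck-at-0, M5 stuck-at-0}.
Test 2 (a=0, b=1, c=0): fault-free M0=0, M1=1, M2=0, M3=1, M4=1, M5=1 → 1; observed 1. Eliminates M4 stuck-at-0, M5 stuck-at-0.
Only M0 stuck-at-1 is consistent with every test.

M0 stuck-at-1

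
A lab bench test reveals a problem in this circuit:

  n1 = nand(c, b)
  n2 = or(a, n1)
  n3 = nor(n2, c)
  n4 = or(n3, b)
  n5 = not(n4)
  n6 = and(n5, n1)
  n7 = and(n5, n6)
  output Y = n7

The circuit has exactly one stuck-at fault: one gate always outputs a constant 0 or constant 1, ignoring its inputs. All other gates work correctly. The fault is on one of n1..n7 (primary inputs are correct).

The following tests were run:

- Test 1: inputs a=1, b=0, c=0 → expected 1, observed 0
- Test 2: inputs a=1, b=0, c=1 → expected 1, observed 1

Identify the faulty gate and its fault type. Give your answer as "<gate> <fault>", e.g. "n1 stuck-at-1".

n2 stuck-at-0

Fault-free values for test 1 (a=1, b=0, c=0): n1=1, n2=1, n3=0, n4=0, n5=1, n6=1, n7=1, giving Y=1. Observed 0.
Test 1: faults giving observed 0 are {n1 stuck-at-0, n2 stuck-at-0, n3 stuck-at-1, n4 stuck-at-1, n5 stuck-at-0, n6 stuck-at-0, n7 stuck-at-0}.
Test 2 (a=1, b=0, c=1): fault-free n1=1, n2=1, n3=0, n4=0, n5=1, n6=1, n7=1 → 1; observed 1. Eliminates n1 stuck-at-0, n3 stuck-at-1, n4 stuck-at-1, n5 stuck-at-0, n6 stuck-at-0, n7 stuck-at-0.
Only n2 stuck-at-0 is consistent with every test.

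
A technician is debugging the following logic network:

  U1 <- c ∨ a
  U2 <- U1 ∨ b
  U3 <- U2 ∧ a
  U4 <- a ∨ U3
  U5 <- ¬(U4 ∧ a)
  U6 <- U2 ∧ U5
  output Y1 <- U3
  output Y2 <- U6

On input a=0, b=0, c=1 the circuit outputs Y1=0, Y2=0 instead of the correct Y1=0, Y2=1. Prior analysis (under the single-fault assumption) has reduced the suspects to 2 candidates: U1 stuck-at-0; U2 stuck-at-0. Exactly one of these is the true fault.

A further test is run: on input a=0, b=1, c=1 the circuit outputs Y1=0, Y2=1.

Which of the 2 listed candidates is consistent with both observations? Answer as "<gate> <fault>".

Evaluate each candidate on input a=0, b=1, c=1:
  U1 stuck-at-0: U1=0 [stuck-at-0], U2=1, U3=0, U4=0, U5=1, U6=1 → Y1=0, Y2=1 — matches
  U2 stuck-at-0: U1=1, U2=0 [stuck-at-0], U3=0, U4=0, U5=1, U6=0 → Y1=0, Y2=0 — eliminated
Only U1 stuck-at-0 reproduces the observed Y1=0, Y2=1.

U1 stuck-at-0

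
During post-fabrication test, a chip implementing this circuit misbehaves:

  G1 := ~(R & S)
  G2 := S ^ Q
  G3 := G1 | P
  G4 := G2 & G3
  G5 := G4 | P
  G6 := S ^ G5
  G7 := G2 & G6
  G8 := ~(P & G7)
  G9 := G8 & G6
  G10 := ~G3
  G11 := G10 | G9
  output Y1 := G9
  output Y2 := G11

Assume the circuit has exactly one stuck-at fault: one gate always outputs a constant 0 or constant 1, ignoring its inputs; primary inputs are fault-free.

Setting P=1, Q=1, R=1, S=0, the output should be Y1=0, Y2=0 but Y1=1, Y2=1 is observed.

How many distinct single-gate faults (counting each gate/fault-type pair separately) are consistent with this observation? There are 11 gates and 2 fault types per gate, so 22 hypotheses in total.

4

Fault-free: G1=1, G2=1, G3=1, G4=1, G5=1, G6=1, G7=1, G8=0, G9=0, G10=0, G11=0 → Y1=0, Y2=0. Observed Y1=1, Y2=1.
  G1: none of the 2 fault types match ✗
  G2: stuck-at-0 ✓; others ✗
  G3: none of the 2 fault types match ✗
  G4: none of the 2 fault types match ✗
  G5: none of the 2 fault types match ✗
  G6: none of the 2 fault types match ✗
  G7: stuck-at-0 ✓; others ✗
  G8: stuck-at-1 ✓; others ✗
  G9: stuck-at-1 ✓; others ✗
  G10: none of the 2 fault types match ✗
  G11: none of the 2 fault types match ✗
Consistent faults: {G2 stuck-at-0, G7 stuck-at-0, G8 stuck-at-1, G9 stuck-at-1} — 4 in all.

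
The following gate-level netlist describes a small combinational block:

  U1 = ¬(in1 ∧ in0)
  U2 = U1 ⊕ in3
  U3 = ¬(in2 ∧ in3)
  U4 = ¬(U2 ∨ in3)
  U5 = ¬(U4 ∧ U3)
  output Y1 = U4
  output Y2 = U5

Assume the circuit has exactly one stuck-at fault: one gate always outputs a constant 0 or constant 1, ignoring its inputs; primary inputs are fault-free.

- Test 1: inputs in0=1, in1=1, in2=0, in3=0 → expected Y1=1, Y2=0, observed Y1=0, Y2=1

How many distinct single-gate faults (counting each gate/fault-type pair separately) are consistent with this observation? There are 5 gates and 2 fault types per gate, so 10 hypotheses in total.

3

Fault-free: U1=0, U2=0, U3=1, U4=1, U5=0 → Y1=1, Y2=0. Observed Y1=0, Y2=1.
  U1 stuck-at-0: output Y1=1, Y2=0 ✗
  U1 stuck-at-1: output Y1=0, Y2=1 ✓
  U2 stuck-at-0: output Y1=1, Y2=0 ✗
  U2 stuck-at-1: output Y1=0, Y2=1 ✓
  U3 stuck-at-0: output Y1=1, Y2=1 ✗
  U3 stuck-at-1: output Y1=1, Y2=0 ✗
  U4 stuck-at-0: output Y1=0, Y2=1 ✓
  U4 stuck-at-1: output Y1=1, Y2=0 ✗
  U5 stuck-at-0: output Y1=1, Y2=0 ✗
  U5 stuck-at-1: output Y1=1, Y2=1 ✗
Consistent faults: {U1 stuck-at-1, U2 stuck-at-1, U4 stuck-at-0} — 3 in all.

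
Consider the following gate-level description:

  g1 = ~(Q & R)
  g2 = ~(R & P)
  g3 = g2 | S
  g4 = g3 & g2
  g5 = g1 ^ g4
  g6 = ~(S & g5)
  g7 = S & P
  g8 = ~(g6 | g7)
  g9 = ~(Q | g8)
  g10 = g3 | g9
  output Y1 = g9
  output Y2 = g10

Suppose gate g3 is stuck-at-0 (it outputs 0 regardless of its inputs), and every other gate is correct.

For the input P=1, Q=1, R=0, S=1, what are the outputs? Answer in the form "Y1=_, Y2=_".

Y1=0, Y2=0

Propagate with g3 forced: g1=1, g2=1, g3=0 [stuck-at-0], g4=0, g5=1, g6=0, g7=1, g8=0, g9=0, g10=0.
So the outputs are Y1=0, Y2=0. (Without the fault they would be Y1=0, Y2=1.)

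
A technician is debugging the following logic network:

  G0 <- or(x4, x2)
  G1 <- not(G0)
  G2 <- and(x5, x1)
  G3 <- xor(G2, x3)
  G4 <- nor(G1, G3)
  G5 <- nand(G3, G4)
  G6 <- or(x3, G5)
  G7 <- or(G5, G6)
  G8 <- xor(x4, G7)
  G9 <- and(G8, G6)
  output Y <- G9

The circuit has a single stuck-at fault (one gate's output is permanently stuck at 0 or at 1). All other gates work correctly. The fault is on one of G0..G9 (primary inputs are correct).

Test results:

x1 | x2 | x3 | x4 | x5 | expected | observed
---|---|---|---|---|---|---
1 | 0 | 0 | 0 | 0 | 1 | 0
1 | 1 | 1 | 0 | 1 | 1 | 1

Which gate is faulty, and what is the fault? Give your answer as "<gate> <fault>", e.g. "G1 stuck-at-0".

Fault-free values for test 1 (x1=1, x2=0, x3=0, x4=0, x5=0): G0=0, G1=1, G2=0, G3=0, G4=0, G5=1, G6=1, G7=1, G8=1, G9=1, giving Y=1. Observed 0.
Test 1: faults giving observed 0 are {G5 stuck-at-0, G6 stuck-at-0, G7 stuck-at-0, G8 stuck-at-0, G9 stuck-at-0}.
Test 2 (x1=1, x2=1, x3=1, x4=0, x5=1): fault-free G0=1, G1=0, G2=1, G3=0, G4=1, G5=1, G6=1, G7=1, G8=1, G9=1 → 1; observed 1. Eliminates G6 stuck-at-0, G7 stuck-at-0, G8 stuck-at-0, G9 stuck-at-0.
Only G5 stuck-at-0 is consistent with every test.

G5 stuck-at-0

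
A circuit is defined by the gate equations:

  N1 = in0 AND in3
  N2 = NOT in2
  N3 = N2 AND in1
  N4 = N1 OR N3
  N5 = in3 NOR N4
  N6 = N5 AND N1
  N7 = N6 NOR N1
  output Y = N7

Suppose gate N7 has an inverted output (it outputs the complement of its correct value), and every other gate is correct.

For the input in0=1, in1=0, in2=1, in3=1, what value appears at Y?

Propagate with N7 forced: N1=1, N2=0, N3=0, N4=1, N5=0, N6=0, N7=1 [inverted output].
So Y = 1. (Without the fault it would be 0.)

1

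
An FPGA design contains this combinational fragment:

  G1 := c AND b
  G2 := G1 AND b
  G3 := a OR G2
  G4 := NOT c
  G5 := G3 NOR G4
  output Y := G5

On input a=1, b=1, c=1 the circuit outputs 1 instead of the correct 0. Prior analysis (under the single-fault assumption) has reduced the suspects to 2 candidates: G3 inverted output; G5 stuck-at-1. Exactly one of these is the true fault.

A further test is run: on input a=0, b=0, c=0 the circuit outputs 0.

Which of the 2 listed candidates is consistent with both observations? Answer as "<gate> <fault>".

G3 inverted output

Evaluate each candidate on input a=0, b=0, c=0:
  G3 inverted output: G1=0, G2=0, G3=1 [inverted output], G4=1, G5=0 → 0 — matches
  G5 stuck-at-1: G1=0, G2=0, G3=0, G4=1, G5=1 [stuck-at-1] → 1 — eliminated
Only G3 inverted output reproduces the observed 0.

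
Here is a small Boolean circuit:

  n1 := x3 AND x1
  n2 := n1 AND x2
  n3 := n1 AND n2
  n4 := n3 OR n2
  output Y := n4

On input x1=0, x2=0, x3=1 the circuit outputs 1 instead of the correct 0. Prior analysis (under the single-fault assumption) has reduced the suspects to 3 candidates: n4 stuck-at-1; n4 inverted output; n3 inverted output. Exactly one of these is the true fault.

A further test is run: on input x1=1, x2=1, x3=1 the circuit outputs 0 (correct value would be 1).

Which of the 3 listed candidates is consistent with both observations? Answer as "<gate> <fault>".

Evaluate each candidate on input x1=1, x2=1, x3=1:
  n4 stuck-at-1: n1=1, n2=1, n3=1, n4=1 [stuck-at-1] → 1 — eliminated
  n4 inverted output: n1=1, n2=1, n3=1, n4=0 [inverted output] → 0 — matches
  n3 inverted output: n1=1, n2=1, n3=0 [inverted output], n4=1 → 1 — eliminated
Only n4 inverted output reproduces the observed 0.

n4 inverted output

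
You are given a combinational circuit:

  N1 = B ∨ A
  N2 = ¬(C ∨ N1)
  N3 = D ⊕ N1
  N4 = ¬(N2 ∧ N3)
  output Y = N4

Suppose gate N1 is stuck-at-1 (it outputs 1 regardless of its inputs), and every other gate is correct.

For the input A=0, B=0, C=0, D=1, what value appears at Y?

1

Propagate with N1 forced: N1=1 [stuck-at-1], N2=0, N3=0, N4=1.
So Y = 1. (Without the fault it would be 0.)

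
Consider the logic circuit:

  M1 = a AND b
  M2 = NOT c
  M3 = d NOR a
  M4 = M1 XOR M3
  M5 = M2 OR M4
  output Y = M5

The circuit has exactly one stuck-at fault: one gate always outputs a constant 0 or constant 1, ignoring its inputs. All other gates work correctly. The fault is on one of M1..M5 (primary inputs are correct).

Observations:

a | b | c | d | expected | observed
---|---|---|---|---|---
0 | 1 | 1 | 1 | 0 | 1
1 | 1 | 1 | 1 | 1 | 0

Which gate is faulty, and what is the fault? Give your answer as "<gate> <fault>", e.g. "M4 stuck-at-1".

Fault-free values for test 1 (a=0, b=1, c=1, d=1): M1=0, M2=0, M3=0, M4=0, M5=0, giving Y=0. Observed 1.
Test 1: faults giving observed 1 are {M1 stuck-at-1, M2 stuck-at-1, M3 stuck-at-1, M4 stuck-at-1, M5 stuck-at-1}.
Test 2 (a=1, b=1, c=1, d=1): fault-free M1=1, M2=0, M3=0, M4=1, M5=1 → 1; observed 0. Eliminates M1 stuck-at-1, M2 stuck-at-1, M4 stuck-at-1, M5 stuck-at-1.
Only M3 stuck-at-1 is consistent with every test.

M3 stuck-at-1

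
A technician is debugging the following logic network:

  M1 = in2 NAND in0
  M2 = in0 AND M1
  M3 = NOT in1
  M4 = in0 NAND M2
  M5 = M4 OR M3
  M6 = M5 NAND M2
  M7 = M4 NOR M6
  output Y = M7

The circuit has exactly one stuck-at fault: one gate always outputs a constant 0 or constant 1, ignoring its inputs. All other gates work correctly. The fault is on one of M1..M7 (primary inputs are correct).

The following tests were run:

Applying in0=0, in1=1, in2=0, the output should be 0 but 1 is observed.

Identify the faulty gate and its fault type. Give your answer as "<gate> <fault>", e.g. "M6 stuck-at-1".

M7 stuck-at-1

Fault-free values for test 1 (in0=0, in1=1, in2=0): M1=1, M2=0, M3=0, M4=1, M5=1, M6=1, M7=0, giving Y=0. Observed 1.
Test 1: faults giving observed 1 are {M7 stuck-at-1}.
Only M7 stuck-at-1 is consistent with every test.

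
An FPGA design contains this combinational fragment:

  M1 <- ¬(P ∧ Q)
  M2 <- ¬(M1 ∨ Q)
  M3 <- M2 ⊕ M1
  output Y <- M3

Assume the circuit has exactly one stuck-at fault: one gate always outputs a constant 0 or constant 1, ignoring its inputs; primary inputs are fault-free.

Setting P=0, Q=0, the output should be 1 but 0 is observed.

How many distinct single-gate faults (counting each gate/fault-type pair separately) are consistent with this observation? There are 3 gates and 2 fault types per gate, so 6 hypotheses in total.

2

Fault-free: M1=1, M2=0, M3=1 → 1. Observed 0.
  M1 stuck-at-0: output 1 ✗
  M1 stuck-at-1: output 1 ✗
  M2 stuck-at-0: output 1 ✗
  M2 stuck-at-1: output 0 ✓
  M3 stuck-at-0: output 0 ✓
  M3 stuck-at-1: output 1 ✗
Consistent faults: {M2 stuck-at-1, M3 stuck-at-0} — 2 in all.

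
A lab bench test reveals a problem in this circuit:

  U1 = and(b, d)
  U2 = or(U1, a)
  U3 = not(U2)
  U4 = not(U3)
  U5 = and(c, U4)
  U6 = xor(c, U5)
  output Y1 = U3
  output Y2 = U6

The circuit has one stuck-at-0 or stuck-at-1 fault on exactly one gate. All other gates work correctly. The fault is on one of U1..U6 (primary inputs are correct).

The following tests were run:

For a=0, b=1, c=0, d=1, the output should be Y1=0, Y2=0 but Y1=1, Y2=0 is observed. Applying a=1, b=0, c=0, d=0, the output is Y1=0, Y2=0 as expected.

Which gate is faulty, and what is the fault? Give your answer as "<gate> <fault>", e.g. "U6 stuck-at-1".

Fault-free values for test 1 (a=0, b=1, c=0, d=1): U1=1, U2=1, U3=0, U4=1, U5=0, U6=0, giving Y1=0, Y2=0. Observed Y1=1, Y2=0.
Test 1: faults giving observed Y1=1, Y2=0 are {U1 stuck-at-0, U2 stuck-at-0, U3 stuck-at-1}.
Test 2 (a=1, b=0, c=0, d=0): fault-free U1=0, U2=1, U3=0, U4=1, U5=0, U6=0 → Y1=0, Y2=0; observed Y1=0, Y2=0. Eliminates U2 stuck-at-0, U3 stuck-at-1.
Only U1 stuck-at-0 is consistent with every test.

U1 stuck-at-0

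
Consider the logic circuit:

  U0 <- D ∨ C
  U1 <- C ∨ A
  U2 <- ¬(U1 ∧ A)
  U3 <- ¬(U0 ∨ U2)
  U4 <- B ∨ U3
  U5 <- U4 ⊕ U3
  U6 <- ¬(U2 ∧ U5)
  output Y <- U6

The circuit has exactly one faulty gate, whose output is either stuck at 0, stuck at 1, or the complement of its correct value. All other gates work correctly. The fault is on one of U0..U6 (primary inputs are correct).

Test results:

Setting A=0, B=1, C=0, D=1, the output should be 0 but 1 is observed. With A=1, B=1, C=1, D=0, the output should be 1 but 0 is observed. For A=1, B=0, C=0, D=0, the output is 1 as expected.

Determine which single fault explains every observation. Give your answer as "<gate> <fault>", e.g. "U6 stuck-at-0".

Fault-free values for test 1 (A=0, B=1, C=0, D=1): U0=1, U1=0, U2=1, U3=0, U4=1, U5=1, U6=0, giving Y=0. Observed 1.
Test 1: faults giving observed 1 are {U2 stuck-at-0, U2 inverted output, U3 stuck-at-1, U3 inverted output, U4 stuck-at-0, U4 inverted output, U5 stuck-at-0, U5 inverted output, U6 stuck-at-1, U6 inverted output}.
Test 2 (A=1, B=1, C=1, D=0): fault-free U0=1, U1=1, U2=0, U3=0, U4=1, U5=1, U6=1 → 1; observed 0. Eliminates U2 stuck-at-0, U3 stuck-at-1, U3 inverted output, U4 stuck-at-0, U4 inverted output, U5 stuck-at-0, U5 inverted output, U6 stuck-at-1.
Test 3 (A=1, B=0, C=0, D=0): fault-free U0=0, U1=1, U2=0, U3=1, U4=1, U5=0, U6=1 → 1; observed 1. Eliminates U6 inverted output.
Only U2 inverted output is consistent with every test.

U2 inverted output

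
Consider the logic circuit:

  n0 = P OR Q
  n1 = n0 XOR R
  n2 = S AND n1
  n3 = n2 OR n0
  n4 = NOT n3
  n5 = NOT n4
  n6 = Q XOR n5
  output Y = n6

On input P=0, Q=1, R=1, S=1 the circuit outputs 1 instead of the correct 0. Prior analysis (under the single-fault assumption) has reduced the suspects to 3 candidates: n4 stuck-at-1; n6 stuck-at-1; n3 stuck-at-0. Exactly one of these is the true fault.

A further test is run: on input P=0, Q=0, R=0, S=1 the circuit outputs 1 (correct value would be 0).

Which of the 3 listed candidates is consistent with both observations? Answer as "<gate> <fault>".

n6 stuck-at-1

Evaluate each candidate on input P=0, Q=0, R=0, S=1:
  n4 stuck-at-1: n0=0, n1=0, n2=0, n3=0, n4=1 [stuck-at-1], n5=0, n6=0 → 0 — eliminated
  n6 stuck-at-1: n0=0, n1=0, n2=0, n3=0, n4=1, n5=0, n6=1 [stuck-at-1] → 1 — matches
  n3 stuck-at-0: n0=0, n1=0, n2=0, n3=0 [stuck-at-0], n4=1, n5=0, n6=0 → 0 — eliminated
Only n6 stuck-at-1 reproduces the observed 1.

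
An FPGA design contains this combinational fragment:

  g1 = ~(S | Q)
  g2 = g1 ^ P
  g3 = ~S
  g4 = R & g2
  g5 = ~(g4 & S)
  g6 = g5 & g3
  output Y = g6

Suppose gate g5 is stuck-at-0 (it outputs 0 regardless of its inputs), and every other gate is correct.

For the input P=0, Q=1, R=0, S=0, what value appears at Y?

Propagate with g5 forced: g1=0, g2=0, g3=1, g4=0, g5=0 [stuck-at-0], g6=0.
So Y = 0. (Without the fault it would be 1.)

0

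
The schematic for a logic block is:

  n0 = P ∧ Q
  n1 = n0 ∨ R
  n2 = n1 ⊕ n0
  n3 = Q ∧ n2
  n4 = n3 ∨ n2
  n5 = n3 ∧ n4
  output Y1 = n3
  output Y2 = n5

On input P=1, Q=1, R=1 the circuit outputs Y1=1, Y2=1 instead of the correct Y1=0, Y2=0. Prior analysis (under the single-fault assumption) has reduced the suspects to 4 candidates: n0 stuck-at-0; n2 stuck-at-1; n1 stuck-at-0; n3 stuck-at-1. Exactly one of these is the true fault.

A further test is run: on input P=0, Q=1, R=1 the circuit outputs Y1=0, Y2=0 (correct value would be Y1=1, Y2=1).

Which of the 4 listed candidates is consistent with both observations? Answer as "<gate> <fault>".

n1 stuck-at-0

Evaluate each candidate on input P=0, Q=1, R=1:
  n0 stuck-at-0: n0=0 [stuck-at-0], n1=1, n2=1, n3=1, n4=1, n5=1 → Y1=1, Y2=1 — eliminated
  n2 stuck-at-1: n0=0, n1=1, n2=1 [stuck-at-1], n3=1, n4=1, n5=1 → Y1=1, Y2=1 — eliminated
  n1 stuck-at-0: n0=0, n1=0 [stuck-at-0], n2=0, n3=0, n4=0, n5=0 → Y1=0, Y2=0 — matches
  n3 stuck-at-1: n0=0, n1=1, n2=1, n3=1 [stuck-at-1], n4=1, n5=1 → Y1=1, Y2=1 — eliminated
Only n1 stuck-at-0 reproduces the observed Y1=0, Y2=0.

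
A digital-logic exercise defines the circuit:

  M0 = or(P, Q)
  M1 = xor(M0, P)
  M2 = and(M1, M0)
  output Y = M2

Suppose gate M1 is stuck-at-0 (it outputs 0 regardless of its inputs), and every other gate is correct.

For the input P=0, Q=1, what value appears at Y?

Propagate with M1 forced: M0=1, M1=0 [stuck-at-0], M2=0.
So Y = 0. (Without the fault it would be 1.)

0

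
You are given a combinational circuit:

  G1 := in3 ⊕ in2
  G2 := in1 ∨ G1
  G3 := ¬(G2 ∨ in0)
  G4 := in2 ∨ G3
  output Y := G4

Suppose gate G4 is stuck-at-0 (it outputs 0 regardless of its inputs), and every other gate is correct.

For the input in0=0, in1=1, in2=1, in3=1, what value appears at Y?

Propagate with G4 forced: G1=0, G2=1, G3=0, G4=0 [stuck-at-0].
So Y = 0. (Without the fault it would be 1.)

0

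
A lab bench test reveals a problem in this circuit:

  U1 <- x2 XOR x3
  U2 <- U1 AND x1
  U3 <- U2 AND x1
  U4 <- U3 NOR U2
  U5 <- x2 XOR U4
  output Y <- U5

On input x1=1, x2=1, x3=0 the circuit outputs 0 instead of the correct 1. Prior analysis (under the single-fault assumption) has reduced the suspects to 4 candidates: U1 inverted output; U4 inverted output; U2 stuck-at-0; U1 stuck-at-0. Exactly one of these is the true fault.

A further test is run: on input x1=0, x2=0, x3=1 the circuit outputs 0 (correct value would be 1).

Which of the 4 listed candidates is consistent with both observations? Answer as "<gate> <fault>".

U4 inverted output

Evaluate each candidate on input x1=0, x2=0, x3=1:
  U1 inverted output: U1=0 [inverted output], U2=0, U3=0, U4=1, U5=1 → 1 — eliminated
  U4 inverted output: U1=1, U2=0, U3=0, U4=0 [inverted output], U5=0 → 0 — matches
  U2 stuck-at-0: U1=1, U2=0 [stuck-at-0], U3=0, U4=1, U5=1 → 1 — eliminated
  U1 stuck-at-0: U1=0 [stuck-at-0], U2=0, U3=0, U4=1, U5=1 → 1 — eliminated
Only U4 inverted output reproduces the observed 0.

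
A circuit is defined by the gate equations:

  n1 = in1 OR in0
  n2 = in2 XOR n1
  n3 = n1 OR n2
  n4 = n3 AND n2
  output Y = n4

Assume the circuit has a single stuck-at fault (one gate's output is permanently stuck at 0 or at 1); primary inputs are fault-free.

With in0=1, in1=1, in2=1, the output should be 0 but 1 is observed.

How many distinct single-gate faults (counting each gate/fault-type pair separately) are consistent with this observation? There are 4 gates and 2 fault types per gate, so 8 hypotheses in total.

3

Fault-free: n1=1, n2=0, n3=1, n4=0 → 0. Observed 1.
  n1 stuck-at-0: output 1 ✓
  n1 stuck-at-1: output 0 ✗
  n2 stuck-at-0: output 0 ✗
  n2 stuck-at-1: output 1 ✓
  n3 stuck-at-0: output 0 ✗
  n3 stuck-at-1: output 0 ✗
  n4 stuck-at-0: output 0 ✗
  n4 stuck-at-1: output 1 ✓
Consistent faults: {n1 stuck-at-0, n2 stuck-at-1, n4 stuck-at-1} — 3 in all.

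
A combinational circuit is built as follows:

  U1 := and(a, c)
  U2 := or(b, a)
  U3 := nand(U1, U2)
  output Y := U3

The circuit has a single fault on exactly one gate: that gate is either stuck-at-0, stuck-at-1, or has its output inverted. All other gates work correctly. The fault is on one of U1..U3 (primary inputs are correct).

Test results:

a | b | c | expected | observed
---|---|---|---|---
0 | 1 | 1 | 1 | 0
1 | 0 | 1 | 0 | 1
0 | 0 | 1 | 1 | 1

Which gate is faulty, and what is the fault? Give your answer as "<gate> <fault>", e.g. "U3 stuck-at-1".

U1 inverted output

Fault-free values for test 1 (a=0, b=1, c=1): U1=0, U2=1, U3=1, giving Y=1. Observed 0.
Test 1: faults giving observed 0 are {U1 stuck-at-1, U1 inverted output, U3 stuck-at-0, U3 inverted output}.
Test 2 (a=1, b=0, c=1): fault-free U1=1, U2=1, U3=0 → 0; observed 1. Eliminates U1 stuck-at-1, U3 stuck-at-0.
Test 3 (a=0, b=0, c=1): fault-free U1=0, U2=0, U3=1 → 1; observed 1. Eliminates U3 inverted output.
Only U1 inverted output is consistent with every test.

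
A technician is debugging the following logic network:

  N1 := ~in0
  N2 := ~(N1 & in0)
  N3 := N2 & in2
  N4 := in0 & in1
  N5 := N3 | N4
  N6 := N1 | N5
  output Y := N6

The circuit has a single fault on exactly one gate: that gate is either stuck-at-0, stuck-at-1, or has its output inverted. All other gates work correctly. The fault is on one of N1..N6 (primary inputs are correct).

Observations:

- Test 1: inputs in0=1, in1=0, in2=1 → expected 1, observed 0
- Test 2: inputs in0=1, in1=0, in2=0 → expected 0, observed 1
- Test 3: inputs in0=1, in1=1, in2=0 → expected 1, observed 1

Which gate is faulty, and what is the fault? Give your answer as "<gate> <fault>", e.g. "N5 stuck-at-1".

Fault-free values for test 1 (in0=1, in1=0, in2=1): N1=0, N2=1, N3=1, N4=0, N5=1, N6=1, giving Y=1. Observed 0.
Test 1: faults giving observed 0 are {N2 stuck-at-0, N2 inverted output, N3 stuck-at-0, N3 inverted output, N5 stuck-at-0, N5 inverted output, N6 stuck-at-0, N6 inverted output}.
Test 2 (in0=1, in1=0, in2=0): fault-free N1=0, N2=1, N3=0, N4=0, N5=0, N6=0 → 0; observed 1. Eliminates N2 stuck-at-0, N2 inverted output, N3 stuck-at-0, N5 stuck-at-0, N6 stuck-at-0.
Test 3 (in0=1, in1=1, in2=0): fault-free N1=0, N2=1, N3=0, N4=1, N5=1, N6=1 → 1; observed 1. Eliminates N5 inverted output, N6 inverted output.
Only N3 inverted output is consistent with every test.

N3 inverted output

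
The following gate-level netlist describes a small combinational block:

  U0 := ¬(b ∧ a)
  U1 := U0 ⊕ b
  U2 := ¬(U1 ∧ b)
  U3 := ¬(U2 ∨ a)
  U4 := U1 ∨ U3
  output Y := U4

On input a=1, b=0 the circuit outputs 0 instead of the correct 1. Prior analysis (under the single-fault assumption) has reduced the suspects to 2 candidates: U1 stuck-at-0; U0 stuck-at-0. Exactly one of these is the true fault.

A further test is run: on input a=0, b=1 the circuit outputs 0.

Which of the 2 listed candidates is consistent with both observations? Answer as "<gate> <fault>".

Evaluate each candidate on input a=0, b=1:
  U1 stuck-at-0: U0=1, U1=0 [stuck-at-0], U2=1, U3=0, U4=0 → 0 — matches
  U0 stuck-at-0: U0=0 [stuck-at-0], U1=1, U2=0, U3=1, U4=1 → 1 — eliminated
Only U1 stuck-at-0 reproduces the observed 0.

U1 stuck-at-0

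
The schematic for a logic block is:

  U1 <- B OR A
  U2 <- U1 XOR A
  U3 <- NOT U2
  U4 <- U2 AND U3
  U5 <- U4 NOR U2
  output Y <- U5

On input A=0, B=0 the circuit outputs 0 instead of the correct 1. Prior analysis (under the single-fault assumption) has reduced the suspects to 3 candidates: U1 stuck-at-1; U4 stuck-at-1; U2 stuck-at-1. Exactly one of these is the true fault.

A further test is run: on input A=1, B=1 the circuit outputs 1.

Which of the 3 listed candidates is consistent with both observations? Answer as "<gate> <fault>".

Evaluate each candidate on input A=1, B=1:
  U1 stuck-at-1: U1=1 [stuck-at-1], U2=0, U3=1, U4=0, U5=1 → 1 — matches
  U4 stuck-at-1: U1=1, U2=0, U3=1, U4=1 [stuck-at-1], U5=0 → 0 — eliminated
  U2 stuck-at-1: U1=1, U2=1 [stuck-at-1], U3=0, U4=0, U5=0 → 0 — eliminated
Only U1 stuck-at-1 reproduces the observed 1.

U1 stuck-at-1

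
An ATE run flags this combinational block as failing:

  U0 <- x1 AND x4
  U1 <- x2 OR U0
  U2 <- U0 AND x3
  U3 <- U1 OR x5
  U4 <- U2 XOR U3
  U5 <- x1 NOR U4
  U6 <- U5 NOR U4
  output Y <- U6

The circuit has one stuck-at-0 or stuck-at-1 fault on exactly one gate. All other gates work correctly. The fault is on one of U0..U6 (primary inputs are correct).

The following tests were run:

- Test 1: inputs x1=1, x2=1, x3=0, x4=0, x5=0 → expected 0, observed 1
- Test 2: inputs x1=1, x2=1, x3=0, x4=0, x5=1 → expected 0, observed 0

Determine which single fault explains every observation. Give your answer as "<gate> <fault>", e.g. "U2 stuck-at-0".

Fault-free values for test 1 (x1=1, x2=1, x3=0, x4=0, x5=0): U0=0, U1=1, U2=0, U3=1, U4=1, U5=0, U6=0, giving Y=0. Observed 1.
Test 1: faults giving observed 1 are {U1 stuck-at-0, U2 stuck-at-1, U3 stuck-at-0, U4 stuck-at-0, U6 stuck-at-1}.
Test 2 (x1=1, x2=1, x3=0, x4=0, x5=1): fault-free U0=0, U1=1, U2=0, U3=1, U4=1, U5=0, U6=0 → 0; observed 0. Eliminates U2 stuck-at-1, U3 stuck-at-0, U4 stuck-at-0, U6 stuck-at-1.
Only U1 stuck-at-0 is consistent with every test.

U1 stuck-at-0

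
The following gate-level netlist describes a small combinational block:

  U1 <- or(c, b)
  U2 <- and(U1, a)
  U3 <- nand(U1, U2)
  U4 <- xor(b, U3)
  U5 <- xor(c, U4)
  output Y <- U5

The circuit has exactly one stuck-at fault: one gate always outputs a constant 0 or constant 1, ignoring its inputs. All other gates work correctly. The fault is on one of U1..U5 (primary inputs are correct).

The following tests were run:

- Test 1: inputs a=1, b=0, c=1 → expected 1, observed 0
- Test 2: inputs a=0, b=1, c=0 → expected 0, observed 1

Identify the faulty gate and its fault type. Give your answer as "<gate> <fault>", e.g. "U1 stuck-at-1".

Fault-free values for test 1 (a=1, b=0, c=1): U1=1, U2=1, U3=0, U4=0, U5=1, giving Y=1. Observed 0.
Test 1: faults giving observed 0 are {U1 stuck-at-0, U2 stuck-at-0, U3 stuck-at-1, U4 stuck-at-1, U5 stuck-at-0}.
Test 2 (a=0, b=1, c=0): fault-free U1=1, U2=0, U3=1, U4=0, U5=0 → 0; observed 1. Eliminates U1 stuck-at-0, U2 stuck-at-0, U3 stuck-at-1, U5 stuck-at-0.
Only U4 stuck-at-1 is consistent with every test.

U4 stuck-at-1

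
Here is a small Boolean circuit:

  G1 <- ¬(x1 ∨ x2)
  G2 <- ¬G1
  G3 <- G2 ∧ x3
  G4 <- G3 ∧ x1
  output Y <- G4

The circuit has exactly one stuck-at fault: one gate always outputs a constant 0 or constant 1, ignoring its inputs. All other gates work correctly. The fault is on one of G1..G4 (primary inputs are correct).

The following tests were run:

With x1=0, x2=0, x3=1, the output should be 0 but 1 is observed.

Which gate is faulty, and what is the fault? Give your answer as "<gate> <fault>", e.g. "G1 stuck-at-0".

G4 stuck-at-1

Fault-free values for test 1 (x1=0, x2=0, x3=1): G1=1, G2=0, G3=0, G4=0, giving Y=0. Observed 1.
Test 1: faults giving observed 1 are {G4 stuck-at-1}.
Only G4 stuck-at-1 is consistent with every test.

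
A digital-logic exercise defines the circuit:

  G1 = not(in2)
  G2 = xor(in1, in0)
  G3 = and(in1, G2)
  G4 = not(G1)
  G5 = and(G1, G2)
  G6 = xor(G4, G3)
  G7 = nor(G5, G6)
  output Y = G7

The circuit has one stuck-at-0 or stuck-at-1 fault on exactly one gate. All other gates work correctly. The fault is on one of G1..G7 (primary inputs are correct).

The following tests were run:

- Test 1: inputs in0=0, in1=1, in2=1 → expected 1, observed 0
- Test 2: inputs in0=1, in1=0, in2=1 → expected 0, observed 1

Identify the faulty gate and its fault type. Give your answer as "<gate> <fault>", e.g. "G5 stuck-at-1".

Fault-free values for test 1 (in0=0, in1=1, in2=1): G1=0, G2=1, G3=1, G4=1, G5=0, G6=0, G7=1, giving Y=1. Observed 0.
Test 1: faults giving observed 0 are {G1 stuck-at-1, G2 stuck-at-0, G3 stuck-at-0, G4 stuck-at-0, G5 stuck-at-1, G6 stuck-at-1, G7 stuck-at-0}.
Test 2 (in0=1, in1=0, in2=1): fault-free G1=0, G2=1, G3=0, G4=1, G5=0, G6=1, G7=0 → 0; observed 1. Eliminates G1 stuck-at-1, G2 stuck-at-0, G3 stuck-at-0, G5 stuck-at-1, G6 stuck-at-1, G7 stuck-at-0.
Only G4 stuck-at-0 is consistent with every test.

G4 stuck-at-0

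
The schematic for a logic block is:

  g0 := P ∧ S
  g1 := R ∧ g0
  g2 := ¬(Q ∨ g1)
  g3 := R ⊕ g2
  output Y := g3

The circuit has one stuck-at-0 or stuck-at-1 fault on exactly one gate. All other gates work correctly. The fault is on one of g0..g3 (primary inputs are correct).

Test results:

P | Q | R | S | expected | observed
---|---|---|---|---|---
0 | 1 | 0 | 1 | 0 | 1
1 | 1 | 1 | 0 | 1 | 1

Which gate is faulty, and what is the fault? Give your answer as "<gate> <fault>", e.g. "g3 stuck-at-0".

g3 stuck-at-1

Fault-free values for test 1 (P=0, Q=1, R=0, S=1): g0=0, g1=0, g2=0, g3=0, giving Y=0. Observed 1.
Test 1: faults giving observed 1 are {g2 stuck-at-1, g3 stuck-at-1}.
Test 2 (P=1, Q=1, R=1, S=0): fault-free g0=0, g1=0, g2=0, g3=1 → 1; observed 1. Eliminates g2 stuck-at-1.
Only g3 stuck-at-1 is consistent with every test.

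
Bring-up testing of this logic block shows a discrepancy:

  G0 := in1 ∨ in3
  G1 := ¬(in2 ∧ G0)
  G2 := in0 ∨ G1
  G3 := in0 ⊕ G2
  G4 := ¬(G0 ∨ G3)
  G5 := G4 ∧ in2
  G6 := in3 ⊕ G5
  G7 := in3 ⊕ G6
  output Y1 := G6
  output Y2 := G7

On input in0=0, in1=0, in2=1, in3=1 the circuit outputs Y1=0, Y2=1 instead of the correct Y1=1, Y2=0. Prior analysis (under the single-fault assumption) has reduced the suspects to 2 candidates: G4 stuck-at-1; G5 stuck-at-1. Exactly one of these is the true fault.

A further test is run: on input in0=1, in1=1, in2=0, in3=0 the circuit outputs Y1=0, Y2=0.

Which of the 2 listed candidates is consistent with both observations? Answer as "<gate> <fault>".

Evaluate each candidate on input in0=1, in1=1, in2=0, in3=0:
  G4 stuck-at-1: G0=1, G1=1, G2=1, G3=0, G4=1 [stuck-at-1], G5=0, G6=0, G7=0 → Y1=0, Y2=0 — matches
  G5 stuck-at-1: G0=1, G1=1, G2=1, G3=0, G4=0, G5=1 [stuck-at-1], G6=1, G7=1 → Y1=1, Y2=1 — eliminated
Only G4 stuck-at-1 reproduces the observed Y1=0, Y2=0.

G4 stuck-at-1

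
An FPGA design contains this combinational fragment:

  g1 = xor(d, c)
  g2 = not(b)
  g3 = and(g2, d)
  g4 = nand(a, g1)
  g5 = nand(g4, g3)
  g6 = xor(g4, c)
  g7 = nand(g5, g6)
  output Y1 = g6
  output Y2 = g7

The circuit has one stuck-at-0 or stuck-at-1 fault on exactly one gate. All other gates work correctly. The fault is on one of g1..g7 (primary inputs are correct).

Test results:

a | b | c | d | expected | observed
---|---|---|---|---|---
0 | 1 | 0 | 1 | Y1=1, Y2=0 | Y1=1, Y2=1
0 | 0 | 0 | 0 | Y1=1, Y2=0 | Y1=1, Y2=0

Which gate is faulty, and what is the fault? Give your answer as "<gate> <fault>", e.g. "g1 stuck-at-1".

g2 stuck-at-1

Fault-free values for test 1 (a=0, b=1, c=0, d=1): g1=1, g2=0, g3=0, g4=1, g5=1, g6=1, g7=0, giving Y1=1, Y2=0. Observed Y1=1, Y2=1.
Test 1: faults giving observed Y1=1, Y2=1 are {g2 stuck-at-1, g3 stuck-at-1, g5 stuck-at-0, g7 stuck-at-1}.
Test 2 (a=0, b=0, c=0, d=0): fault-free g1=0, g2=1, g3=0, g4=1, g5=1, g6=1, g7=0 → Y1=1, Y2=0; observed Y1=1, Y2=0. Eliminates g3 stuck-at-1, g5 stuck-at-0, g7 stuck-at-1.
Only g2 stuck-at-1 is consistent with every test.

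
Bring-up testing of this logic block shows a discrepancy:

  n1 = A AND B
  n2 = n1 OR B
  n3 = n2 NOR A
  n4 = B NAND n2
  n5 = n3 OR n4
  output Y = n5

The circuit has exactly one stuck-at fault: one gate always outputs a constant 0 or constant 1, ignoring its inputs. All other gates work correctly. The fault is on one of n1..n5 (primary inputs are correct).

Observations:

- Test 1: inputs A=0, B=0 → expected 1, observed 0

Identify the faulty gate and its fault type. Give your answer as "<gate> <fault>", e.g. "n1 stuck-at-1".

n5 stuck-at-0

Fault-free values for test 1 (A=0, B=0): n1=0, n2=0, n3=1, n4=1, n5=1, giving Y=1. Observed 0.
Test 1: faults giving observed 0 are {n5 stuck-at-0}.
Only n5 stuck-at-0 is consistent with every test.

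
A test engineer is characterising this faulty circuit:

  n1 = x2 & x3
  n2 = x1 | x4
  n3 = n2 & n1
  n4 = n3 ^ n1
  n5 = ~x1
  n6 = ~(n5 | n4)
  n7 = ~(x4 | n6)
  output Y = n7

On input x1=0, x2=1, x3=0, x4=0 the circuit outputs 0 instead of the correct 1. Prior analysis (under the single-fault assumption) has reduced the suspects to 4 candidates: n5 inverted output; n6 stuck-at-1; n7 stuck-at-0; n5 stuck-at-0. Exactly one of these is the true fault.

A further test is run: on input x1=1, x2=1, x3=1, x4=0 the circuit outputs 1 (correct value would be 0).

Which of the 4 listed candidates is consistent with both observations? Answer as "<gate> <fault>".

n5 inverted output

Evaluate each candidate on input x1=1, x2=1, x3=1, x4=0:
  n5 inverted output: n1=1, n2=1, n3=1, n4=0, n5=1 [inverted output], n6=0, n7=1 → 1 — matches
  n6 stuck-at-1: n1=1, n2=1, n3=1, n4=0, n5=0, n6=1 [stuck-at-1], n7=0 → 0 — eliminated
  n7 stuck-at-0: n1=1, n2=1, n3=1, n4=0, n5=0, n6=1, n7=0 [stuck-at-0] → 0 — eliminated
  n5 stuck-at-0: n1=1, n2=1, n3=1, n4=0, n5=0 [stuck-at-0], n6=1, n7=0 → 0 — eliminated
Only n5 inverted output reproduces the observed 1.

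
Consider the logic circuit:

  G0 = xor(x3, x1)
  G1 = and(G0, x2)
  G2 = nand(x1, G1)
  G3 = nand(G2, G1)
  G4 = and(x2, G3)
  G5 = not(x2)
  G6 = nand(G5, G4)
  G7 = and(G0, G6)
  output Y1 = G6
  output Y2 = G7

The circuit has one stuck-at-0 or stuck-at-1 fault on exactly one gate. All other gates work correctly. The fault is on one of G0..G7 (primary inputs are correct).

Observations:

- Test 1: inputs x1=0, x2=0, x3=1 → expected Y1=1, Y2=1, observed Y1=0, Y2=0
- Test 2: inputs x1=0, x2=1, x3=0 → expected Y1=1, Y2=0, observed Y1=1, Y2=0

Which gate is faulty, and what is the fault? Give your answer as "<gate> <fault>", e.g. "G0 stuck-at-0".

Fault-free values for test 1 (x1=0, x2=0, x3=1): G0=1, G1=0, G2=1, G3=1, G4=0, G5=1, G6=1, G7=1, giving Y1=1, Y2=1. Observed Y1=0, Y2=0.
Test 1: faults giving observed Y1=0, Y2=0 are {G4 stuck-at-1, G6 stuck-at-0}.
Test 2 (x1=0, x2=1, x3=0): fault-free G0=0, G1=0, G2=1, G3=1, G4=1, G5=0, G6=1, G7=0 → Y1=1, Y2=0; observed Y1=1, Y2=0. Eliminates G6 stuck-at-0.
Only G4 stuck-at-1 is consistent with every test.

G4 stuck-at-1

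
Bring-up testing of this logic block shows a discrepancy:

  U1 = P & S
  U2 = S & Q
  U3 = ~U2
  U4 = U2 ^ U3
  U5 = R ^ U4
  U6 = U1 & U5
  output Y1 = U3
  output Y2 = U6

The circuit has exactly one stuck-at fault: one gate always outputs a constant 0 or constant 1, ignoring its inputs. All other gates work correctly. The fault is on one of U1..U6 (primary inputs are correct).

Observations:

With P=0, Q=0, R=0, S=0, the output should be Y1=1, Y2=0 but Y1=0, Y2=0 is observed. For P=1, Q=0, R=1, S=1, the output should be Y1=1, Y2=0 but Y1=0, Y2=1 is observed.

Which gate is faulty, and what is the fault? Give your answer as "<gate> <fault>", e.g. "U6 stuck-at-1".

Fault-free values for test 1 (P=0, Q=0, R=0, S=0): U1=0, U2=0, U3=1, U4=1, U5=1, U6=0, giving Y1=1, Y2=0. Observed Y1=0, Y2=0.
Test 1: faults giving observed Y1=0, Y2=0 are {U2 stuck-at-1, U3 stuck-at-0}.
Test 2 (P=1, Q=0, R=1, S=1): fault-free U1=1, U2=0, U3=1, U4=1, U5=0, U6=0 → Y1=1, Y2=0; observed Y1=0, Y2=1. Eliminates U2 stuck-at-1.
Only U3 stuck-at-0 is consistent with every test.

U3 stuck-at-0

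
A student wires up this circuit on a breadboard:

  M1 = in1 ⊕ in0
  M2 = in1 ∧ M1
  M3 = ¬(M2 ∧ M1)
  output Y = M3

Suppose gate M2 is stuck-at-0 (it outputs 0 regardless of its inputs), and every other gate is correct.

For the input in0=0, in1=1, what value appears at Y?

Propagate with M2 forced: M1=1, M2=0 [stuck-at-0], M3=1.
So Y = 1. (Without the fault it would be 0.)

1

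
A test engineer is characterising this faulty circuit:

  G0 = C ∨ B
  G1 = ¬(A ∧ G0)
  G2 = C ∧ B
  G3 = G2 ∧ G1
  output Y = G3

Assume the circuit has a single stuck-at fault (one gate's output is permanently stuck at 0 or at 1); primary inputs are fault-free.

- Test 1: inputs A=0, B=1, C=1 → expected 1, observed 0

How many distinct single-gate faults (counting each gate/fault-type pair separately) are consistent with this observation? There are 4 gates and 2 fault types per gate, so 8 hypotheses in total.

3

Fault-free: G0=1, G1=1, G2=1, G3=1 → 1. Observed 0.
  G0 stuck-at-0: output 1 ✗
  G0 stuck-at-1: output 1 ✗
  G1 stuck-at-0: output 0 ✓
  G1 stuck-at-1: output 1 ✗
  G2 stuck-at-0: output 0 ✓
  G2 stuck-at-1: output 1 ✗
  G3 stuck-at-0: output 0 ✓
  G3 stuck-at-1: output 1 ✗
Consistent faults: {G1 stuck-at-0, G2 stuck-at-0, G3 stuck-at-0} — 3 in all.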